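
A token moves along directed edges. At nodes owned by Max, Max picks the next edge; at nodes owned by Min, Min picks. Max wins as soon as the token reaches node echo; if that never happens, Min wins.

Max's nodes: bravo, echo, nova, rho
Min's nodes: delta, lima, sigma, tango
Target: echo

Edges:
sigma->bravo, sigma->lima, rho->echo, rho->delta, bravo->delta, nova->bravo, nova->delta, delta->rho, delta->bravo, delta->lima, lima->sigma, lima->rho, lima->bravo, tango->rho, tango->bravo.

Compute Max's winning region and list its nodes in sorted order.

echo, rho

A0 = {echo}
A1: add {rho} — rho (Max) has rho→echo.
A2 = A1; e.g. sigma (Min) can still go to bravo. Fixed point.
Max's winning region = {echo, rho}.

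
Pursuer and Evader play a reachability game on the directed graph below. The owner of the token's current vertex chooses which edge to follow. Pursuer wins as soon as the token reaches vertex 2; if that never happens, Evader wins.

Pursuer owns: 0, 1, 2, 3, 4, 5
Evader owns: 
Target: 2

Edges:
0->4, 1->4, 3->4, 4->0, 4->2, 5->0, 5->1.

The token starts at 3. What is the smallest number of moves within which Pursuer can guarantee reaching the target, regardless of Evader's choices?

2

A0 = {2}
A1: add {4} — 4 (Pursuer) has 4→2.
A2: add {0, 1, 3} — 0 (Pursuer) has 0→4; 1 (Pursuer) has 1→4; 3 (Pursuer) has 3→4.
3 enters the attractor at level 2, so Pursuer can force the target in 2 moves from there.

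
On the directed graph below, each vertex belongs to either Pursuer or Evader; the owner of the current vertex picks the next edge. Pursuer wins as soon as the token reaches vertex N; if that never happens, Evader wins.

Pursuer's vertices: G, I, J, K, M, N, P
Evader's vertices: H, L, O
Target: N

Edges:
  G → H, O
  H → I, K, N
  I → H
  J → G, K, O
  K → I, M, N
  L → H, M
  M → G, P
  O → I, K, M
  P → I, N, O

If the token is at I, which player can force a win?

Evader

A0 = {N}
A1: add {K, P} — K (Pursuer) has K→N; P (Pursuer) has P→N.
A2: add {J, M} — J (Pursuer) has J→K; M (Pursuer) has M→P.
A3 = A2; e.g. G (Pursuer) has no edge into A2. Fixed point.
I never enters the attractor, so Evader can avoid the target forever.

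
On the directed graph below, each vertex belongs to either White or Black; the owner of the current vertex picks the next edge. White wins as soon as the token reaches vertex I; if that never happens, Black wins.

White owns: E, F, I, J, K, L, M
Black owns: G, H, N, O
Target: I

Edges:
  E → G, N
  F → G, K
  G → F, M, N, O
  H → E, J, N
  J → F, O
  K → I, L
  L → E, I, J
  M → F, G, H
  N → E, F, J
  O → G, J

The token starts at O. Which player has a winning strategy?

A0 = {I}
A1: add {K, L} — K (White) has K→I; L (White) has L→I.
A2: add {F} — F (White) has F→K.
A3: add {J, M} — J (White) has J→F; M (White) has M→F.
A4 = A3; e.g. E (White) has no edge into A3. Fixed point.
O never enters the attractor, so Black can avoid the target forever.

Black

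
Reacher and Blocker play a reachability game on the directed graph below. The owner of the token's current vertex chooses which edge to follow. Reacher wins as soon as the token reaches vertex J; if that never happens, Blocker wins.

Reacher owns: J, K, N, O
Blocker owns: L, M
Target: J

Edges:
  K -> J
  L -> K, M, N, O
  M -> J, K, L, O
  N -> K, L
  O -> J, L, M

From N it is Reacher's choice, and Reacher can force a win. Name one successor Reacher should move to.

A0 = {J}
A1: add {K, O} — K (Reacher) has K→J; O (Reacher) has O→J.
A2: add {N} — N (Reacher) has N→K.
A3 = A2; e.g. L (Blocker) can still go to M. Fixed point.
From N, successor K is in the attractor (rank 1); the other successor L is not.

K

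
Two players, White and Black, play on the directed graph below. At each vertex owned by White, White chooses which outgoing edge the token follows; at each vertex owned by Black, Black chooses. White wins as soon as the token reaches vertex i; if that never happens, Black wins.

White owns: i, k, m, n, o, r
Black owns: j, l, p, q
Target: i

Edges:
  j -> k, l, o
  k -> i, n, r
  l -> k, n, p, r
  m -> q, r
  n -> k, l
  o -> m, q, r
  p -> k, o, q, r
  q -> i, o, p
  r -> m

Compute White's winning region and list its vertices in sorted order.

A0 = {i}
A1: add {k} — k (White) has k→i.
A2: add {n} — n (White) has n→k.
A3 = A2; e.g. j (Black) can still go to l. Fixed point.
White's winning region = {i, k, n}.

i, k, n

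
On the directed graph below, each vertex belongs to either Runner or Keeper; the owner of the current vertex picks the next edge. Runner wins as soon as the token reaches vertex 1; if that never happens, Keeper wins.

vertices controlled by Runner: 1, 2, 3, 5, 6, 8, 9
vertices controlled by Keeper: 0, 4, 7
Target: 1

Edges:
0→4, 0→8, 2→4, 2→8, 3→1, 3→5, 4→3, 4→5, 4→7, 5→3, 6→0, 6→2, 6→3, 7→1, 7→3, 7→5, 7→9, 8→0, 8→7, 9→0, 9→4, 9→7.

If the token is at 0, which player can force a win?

A0 = {1}
A1: add {3} — 3 (Runner) has 3→1.
A2: add {5, 6} — 5 (Runner) has 5→3; 6 (Runner) has 6→3.
A3 = A2; e.g. 0 (Keeper) can still go to 4. Fixed point.
0 never enters the attractor, so Keeper can avoid the target forever.

Keeper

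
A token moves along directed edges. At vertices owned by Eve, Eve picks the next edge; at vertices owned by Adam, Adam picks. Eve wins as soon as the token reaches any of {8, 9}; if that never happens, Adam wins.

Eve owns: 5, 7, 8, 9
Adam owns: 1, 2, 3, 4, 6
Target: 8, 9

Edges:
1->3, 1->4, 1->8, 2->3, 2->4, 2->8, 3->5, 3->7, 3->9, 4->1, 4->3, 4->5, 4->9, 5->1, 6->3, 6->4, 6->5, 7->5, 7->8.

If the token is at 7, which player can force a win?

A0 = {8, 9}
A1: add {7} — 7 (Eve) has 7→8.
A2 = A1; e.g. 1 (Adam) can still go to 3. Fixed point.
7 ∈ A1, so Eve can force the target.

Eve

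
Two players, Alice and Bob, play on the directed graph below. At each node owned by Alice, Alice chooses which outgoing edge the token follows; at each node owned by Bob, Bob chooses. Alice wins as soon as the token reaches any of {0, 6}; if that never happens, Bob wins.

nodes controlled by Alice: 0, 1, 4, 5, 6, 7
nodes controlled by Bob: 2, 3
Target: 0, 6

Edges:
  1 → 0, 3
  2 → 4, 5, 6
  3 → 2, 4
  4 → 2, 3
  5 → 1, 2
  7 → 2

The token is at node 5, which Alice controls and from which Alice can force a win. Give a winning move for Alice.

1

A0 = {0, 6}
A1: add {1} — 1 (Alice) has 1→0.
A2: add {5} — 5 (Alice) has 5→1.
A3 = A2; e.g. 2 (Bob) can still go to 4. Fixed point.
From 5, successor 1 is in the attractor (rank 1); the other successor 2 is not.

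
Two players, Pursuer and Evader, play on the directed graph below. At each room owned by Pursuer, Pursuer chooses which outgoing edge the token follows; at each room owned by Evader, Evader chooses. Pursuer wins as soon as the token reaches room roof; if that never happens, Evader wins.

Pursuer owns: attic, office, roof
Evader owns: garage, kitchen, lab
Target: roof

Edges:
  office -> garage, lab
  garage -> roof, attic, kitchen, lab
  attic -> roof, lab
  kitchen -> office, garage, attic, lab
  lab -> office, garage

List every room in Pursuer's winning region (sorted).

A0 = {roof}
A1: add {attic} — attic (Pursuer) has attic→roof.
A2 = A1; e.g. office (Pursuer) has no edge into A1. Fixed point.
Pursuer's winning region = {attic, roof}.

attic, roof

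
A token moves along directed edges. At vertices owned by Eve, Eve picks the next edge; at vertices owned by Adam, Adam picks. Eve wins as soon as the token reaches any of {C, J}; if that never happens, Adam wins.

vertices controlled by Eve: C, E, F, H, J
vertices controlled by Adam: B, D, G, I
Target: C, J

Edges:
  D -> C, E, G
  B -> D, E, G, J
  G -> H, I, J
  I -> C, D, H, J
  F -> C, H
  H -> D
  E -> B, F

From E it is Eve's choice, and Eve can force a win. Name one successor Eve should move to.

A0 = {C, J}
A1: add {F} — F (Eve) has F→C.
A2: add {E} — E (Eve) has E→F.
A3 = A2; e.g. B (Adam) can still go to D. Fixed point.
From E, successor F is in the attractor (rank 1); the other successor B is not.

F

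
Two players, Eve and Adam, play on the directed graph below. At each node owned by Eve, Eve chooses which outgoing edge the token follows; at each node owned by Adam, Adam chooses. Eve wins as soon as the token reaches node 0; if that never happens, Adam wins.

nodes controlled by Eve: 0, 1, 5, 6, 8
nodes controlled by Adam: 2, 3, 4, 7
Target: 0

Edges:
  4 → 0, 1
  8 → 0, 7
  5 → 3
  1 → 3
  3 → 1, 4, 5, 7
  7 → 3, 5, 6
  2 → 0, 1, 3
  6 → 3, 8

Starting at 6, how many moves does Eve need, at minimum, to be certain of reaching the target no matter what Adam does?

A0 = {0}
A1: add {8} — 8 (Eve) has 8→0.
A2: add {6} — 6 (Eve) has 6→8.
A3 = A2; e.g. 1 (Eve) has no edge into A2. Fixed point.
6 enters the attractor at level 2, so Eve can force the target in 2 moves from there.

2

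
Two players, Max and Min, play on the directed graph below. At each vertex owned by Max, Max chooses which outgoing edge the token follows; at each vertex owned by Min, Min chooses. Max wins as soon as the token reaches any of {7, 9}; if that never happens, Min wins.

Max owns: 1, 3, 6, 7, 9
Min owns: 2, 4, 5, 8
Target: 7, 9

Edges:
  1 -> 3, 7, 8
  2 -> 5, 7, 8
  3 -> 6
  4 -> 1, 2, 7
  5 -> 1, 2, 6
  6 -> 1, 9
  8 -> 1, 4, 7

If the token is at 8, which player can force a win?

A0 = {7, 9}
A1: add {1, 6} — 1 (Max) has 1→7; 6 (Max) has 6→9.
A2: add {3} — 3 (Max) has 3→6.
A3 = A2; e.g. 2 (Min) can still go to 5. Fixed point.
8 never enters the attractor, so Min can avoid the target forever.

Min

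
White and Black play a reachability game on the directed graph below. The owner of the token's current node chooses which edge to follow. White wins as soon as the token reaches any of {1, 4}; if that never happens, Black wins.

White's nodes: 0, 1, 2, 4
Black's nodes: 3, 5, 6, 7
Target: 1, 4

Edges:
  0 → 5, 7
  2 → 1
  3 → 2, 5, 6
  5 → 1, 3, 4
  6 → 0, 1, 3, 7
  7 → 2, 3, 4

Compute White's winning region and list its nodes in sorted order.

1, 2, 4

A0 = {1, 4}
A1: add {2} — 2 (White) has 2→1.
A2 = A1; e.g. 0 (White) has no edge into A1. Fixed point.
White's winning region = {1, 2, 4}.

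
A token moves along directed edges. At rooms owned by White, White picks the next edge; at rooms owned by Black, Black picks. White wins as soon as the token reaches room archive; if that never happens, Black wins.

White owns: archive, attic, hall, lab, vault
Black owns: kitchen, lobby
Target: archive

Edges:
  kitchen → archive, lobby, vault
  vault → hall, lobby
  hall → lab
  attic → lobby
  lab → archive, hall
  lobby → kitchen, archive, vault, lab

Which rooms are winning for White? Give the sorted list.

archive, hall, lab, vault

A0 = {archive}
A1: add {lab} — lab (White) has lab→archive.
A2: add {hall} — hall (White) has hall→lab.
A3: add {vault} — vault (White) has vault→hall.
A4 = A3; e.g. kitchen (Black) can still go to lobby. Fixed point.
White's winning region = {archive, hall, lab, vault}.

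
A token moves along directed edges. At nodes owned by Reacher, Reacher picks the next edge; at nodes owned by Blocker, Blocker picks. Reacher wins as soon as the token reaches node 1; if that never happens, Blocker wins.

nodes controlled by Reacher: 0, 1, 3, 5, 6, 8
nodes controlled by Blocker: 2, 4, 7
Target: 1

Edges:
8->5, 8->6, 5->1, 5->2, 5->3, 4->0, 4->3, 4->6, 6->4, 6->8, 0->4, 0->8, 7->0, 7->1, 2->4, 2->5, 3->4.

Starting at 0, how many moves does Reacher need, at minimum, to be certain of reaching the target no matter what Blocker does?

3

A0 = {1}
A1: add {5} — 5 (Reacher) has 5→1.
A2: add {8} — 8 (Reacher) has 8→5.
A3: add {0, 6} — 0 (Reacher) has 0→8; 6 (Reacher) has 6→8.
0 enters the attractor at level 3, so Reacher can force the target in 3 moves from there.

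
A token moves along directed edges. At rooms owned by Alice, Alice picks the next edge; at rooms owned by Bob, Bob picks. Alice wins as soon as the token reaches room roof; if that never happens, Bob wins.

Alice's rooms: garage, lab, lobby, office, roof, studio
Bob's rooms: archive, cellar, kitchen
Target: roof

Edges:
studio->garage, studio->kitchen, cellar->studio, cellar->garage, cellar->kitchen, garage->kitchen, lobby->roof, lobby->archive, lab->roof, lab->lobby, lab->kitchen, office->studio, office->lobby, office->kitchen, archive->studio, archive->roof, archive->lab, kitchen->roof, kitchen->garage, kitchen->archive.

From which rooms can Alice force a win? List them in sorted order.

lab, lobby, office, roof

A0 = {roof}
A1: add {lab, lobby} — lobby (Alice) has lobby→roof; lab (Alice) has lab→roof.
A2: add {office} — office (Alice) has office→lobby.
A3 = A2; e.g. studio (Alice) has no edge into A2. Fixed point.
Alice's winning region = {lab, lobby, office, roof}.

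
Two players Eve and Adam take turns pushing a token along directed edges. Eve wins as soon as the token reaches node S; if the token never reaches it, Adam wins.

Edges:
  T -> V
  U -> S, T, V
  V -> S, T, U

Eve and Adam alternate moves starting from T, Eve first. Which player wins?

Track states (vertex, player-to-move).
A0 = {(S,Eve), (S,Adam)}
A1: add {(U,Eve), (V,Eve)}.
A2: add {(T,Adam)}.
A3 = A2; e.g. (T,Eve) stays out. (T,Eve) never enters ⇒ Adam avoids the target.

Adam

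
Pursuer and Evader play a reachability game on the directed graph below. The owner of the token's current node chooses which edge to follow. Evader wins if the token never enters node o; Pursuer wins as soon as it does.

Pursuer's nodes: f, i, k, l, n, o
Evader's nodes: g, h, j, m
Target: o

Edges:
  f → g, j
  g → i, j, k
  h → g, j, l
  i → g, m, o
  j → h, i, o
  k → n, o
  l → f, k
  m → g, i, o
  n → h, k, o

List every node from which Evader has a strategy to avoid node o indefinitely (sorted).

f, g, h, j, m

A0 = {o}
A1: add {i, k, n} — i (Pursuer) has i→o; k (Pursuer) has k→o; n (Pursuer) has n→o.
A2: add {l} — l (Pursuer) has l→k.
A3 = A2; e.g. f (Pursuer) has no edge into A2. Fixed point.
Pursuer's attractor = {i, k, l, n, o}; Evader avoids the target exactly from the complement.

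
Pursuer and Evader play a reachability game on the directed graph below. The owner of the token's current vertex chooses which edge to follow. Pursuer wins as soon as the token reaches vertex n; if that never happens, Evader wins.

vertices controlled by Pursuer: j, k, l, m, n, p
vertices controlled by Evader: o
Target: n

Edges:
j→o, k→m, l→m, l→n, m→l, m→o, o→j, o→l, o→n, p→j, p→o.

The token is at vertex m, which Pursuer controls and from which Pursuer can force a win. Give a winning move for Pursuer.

l

A0 = {n}
A1: add {l} — l (Pursuer) has l→n.
A2: add {m} — m (Pursuer) has m→l.
A3: add {k} — k (Pursuer) has k→m.
A4 = A3; e.g. j (Pursuer) has no edge into A3. Fixed point.
From m, successor l is in the attractor (rank 1); the other successor o is not.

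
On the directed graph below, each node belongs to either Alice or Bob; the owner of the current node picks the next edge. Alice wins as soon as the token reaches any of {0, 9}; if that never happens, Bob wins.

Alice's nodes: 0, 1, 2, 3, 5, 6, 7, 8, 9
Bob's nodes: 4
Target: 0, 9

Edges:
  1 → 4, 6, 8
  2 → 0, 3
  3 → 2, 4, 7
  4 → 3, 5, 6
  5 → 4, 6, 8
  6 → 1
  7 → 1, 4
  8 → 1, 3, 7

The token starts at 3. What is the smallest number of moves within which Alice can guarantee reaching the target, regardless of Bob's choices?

A0 = {0, 9}
A1: add {2} — 2 (Alice) has 2→0.
A2: add {3} — 3 (Alice) has 3→2.
3 enters the attractor at level 2, so Alice can force the target in 2 moves from there.

2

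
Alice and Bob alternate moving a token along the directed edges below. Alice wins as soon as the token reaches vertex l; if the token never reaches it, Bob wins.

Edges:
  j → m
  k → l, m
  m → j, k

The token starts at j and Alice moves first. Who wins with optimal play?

Track states (vertex, player-to-move).
A0 = {(l,Alice), (l,Bob)}
A1: add {(k,Alice)}.
A2 = A1; e.g. (j,Alice) stays out. (j,Alice) never enters ⇒ Bob avoids the target.

Bob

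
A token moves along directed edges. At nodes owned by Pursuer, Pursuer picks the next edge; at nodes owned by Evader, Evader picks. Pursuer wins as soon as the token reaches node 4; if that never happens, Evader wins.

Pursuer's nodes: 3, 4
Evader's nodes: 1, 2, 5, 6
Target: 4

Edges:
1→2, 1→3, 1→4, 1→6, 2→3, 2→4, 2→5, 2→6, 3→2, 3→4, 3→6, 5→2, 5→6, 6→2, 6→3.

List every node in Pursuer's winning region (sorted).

3, 4

A0 = {4}
A1: add {3} — 3 (Pursuer) has 3→4.
A2 = A1; e.g. 1 (Evader) can still go to 2. Fixed point.
Pursuer's winning region = {3, 4}.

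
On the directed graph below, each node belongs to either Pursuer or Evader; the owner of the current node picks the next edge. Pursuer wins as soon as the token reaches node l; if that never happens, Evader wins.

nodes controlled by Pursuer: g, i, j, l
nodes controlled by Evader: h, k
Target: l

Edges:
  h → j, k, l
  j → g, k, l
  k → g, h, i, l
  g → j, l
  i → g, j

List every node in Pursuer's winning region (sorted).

g, i, j, l

A0 = {l}
A1: add {g, j} — g (Pursuer) has g→l; j (Pursuer) has j→l.
A2: add {i} — i (Pursuer) has i→g.
A3 = A2; e.g. h (Evader) can still go to k. Fixed point.
Pursuer's winning region = {g, i, j, l}.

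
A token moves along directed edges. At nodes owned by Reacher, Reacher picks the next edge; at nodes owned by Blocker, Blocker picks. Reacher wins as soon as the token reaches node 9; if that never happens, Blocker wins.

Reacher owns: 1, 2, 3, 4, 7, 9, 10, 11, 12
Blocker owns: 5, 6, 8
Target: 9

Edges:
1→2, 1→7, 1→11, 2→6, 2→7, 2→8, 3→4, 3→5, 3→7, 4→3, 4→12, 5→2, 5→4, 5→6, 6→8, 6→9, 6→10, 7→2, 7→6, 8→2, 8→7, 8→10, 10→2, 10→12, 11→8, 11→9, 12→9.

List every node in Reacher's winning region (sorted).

A0 = {9}
A1: add {11, 12} — 11 (Reacher) has 11→9; 12 (Reacher) has 12→9.
A2: add {1, 4, 10} — 1 (Reacher) has 1→11; 4 (Reacher) has 4→12; 10 (Reacher) has 10→12.
A3: add {3} — 3 (Reacher) has 3→4.
A4 = A3; e.g. 2 (Reacher) has no edge into A3. Fixed point.
Reacher's winning region = {1, 3, 4, 9, 10, 11, 12}.

1, 3, 4, 9, 10, 11, 12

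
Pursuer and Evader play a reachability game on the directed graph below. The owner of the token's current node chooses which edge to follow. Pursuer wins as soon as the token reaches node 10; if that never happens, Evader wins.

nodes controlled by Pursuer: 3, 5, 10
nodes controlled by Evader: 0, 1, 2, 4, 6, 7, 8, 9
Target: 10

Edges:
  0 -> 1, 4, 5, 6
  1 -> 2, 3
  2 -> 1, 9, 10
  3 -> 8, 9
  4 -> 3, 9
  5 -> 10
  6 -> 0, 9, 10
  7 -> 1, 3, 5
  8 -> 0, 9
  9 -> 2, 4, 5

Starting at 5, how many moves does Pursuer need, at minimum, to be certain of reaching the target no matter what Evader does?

A0 = {10}
A1: add {5} — 5 (Pursuer) has 5→10.
A2 = A1; e.g. 0 (Evader) can still go to 1. Fixed point.
5 enters the attractor at level 1, so Pursuer can force the target in 1 move from there.

1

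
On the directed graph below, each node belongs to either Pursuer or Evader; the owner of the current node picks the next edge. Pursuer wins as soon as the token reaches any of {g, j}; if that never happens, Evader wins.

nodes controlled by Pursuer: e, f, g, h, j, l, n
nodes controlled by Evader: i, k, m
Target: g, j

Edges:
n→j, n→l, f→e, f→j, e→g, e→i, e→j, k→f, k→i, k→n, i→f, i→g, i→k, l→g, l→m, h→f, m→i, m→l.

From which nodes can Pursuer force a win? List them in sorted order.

A0 = {g, j}
A1: add {e, f, l, n} — e (Pursuer) has e→g; f (Pursuer) has f→j; l (Pursuer) has l→g; n (Pursuer) has n→j.
A2: add {h} — h (Pursuer) has h→f.
A3 = A2; e.g. i (Evader) can still go to k. Fixed point.
Pursuer's winning region = {e, f, g, h, j, l, n}.

e, f, g, h, j, l, n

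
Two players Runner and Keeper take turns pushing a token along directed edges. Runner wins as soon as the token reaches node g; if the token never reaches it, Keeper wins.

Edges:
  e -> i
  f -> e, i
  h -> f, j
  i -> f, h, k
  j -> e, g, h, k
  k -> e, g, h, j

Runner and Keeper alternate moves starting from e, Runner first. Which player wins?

Keeper

Track states (vertex, player-to-move).
A0 = {(g,Runner), (g,Keeper)}
A1: add {(j,Runner), (k,Runner)}.
A2 = A1; e.g. (e,Runner) stays out. (e,Runner) never enters ⇒ Keeper avoids the target.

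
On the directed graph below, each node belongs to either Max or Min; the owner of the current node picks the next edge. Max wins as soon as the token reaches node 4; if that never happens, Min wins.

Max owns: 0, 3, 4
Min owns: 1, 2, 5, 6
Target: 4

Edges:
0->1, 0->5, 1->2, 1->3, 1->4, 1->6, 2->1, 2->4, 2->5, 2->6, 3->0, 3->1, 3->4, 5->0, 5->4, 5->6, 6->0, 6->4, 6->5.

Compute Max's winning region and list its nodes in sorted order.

3, 4

A0 = {4}
A1: add {3} — 3 (Max) has 3→4.
A2 = A1; e.g. 0 (Max) has no edge into A1. Fixed point.
Max's winning region = {3, 4}.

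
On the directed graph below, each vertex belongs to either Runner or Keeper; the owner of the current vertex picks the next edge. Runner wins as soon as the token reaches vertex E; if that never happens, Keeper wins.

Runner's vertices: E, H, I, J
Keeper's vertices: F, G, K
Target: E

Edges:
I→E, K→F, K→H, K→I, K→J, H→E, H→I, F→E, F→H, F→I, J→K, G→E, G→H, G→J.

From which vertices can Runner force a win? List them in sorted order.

A0 = {E}
A1: add {H, I} — H (Runner) has H→E; I (Runner) has I→E.
A2: add {F} — F (Keeper): all of {E, H, I} already in.
A3 = A2; e.g. G (Keeper) can still go to J. Fixed point.
Runner's winning region = {E, F, H, I}.

E, F, H, I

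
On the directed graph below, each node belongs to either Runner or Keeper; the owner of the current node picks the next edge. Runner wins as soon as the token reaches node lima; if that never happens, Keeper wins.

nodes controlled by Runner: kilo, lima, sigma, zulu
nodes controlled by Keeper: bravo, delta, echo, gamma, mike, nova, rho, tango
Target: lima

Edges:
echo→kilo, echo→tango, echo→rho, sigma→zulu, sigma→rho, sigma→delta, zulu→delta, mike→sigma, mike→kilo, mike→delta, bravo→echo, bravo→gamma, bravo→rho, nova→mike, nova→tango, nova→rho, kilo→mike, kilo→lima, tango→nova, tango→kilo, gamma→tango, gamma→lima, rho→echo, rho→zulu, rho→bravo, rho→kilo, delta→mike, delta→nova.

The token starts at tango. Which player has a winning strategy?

Keeper

A0 = {lima}
A1: add {kilo} — kilo (Runner) has kilo→lima.
A2 = A1; e.g. echo (Keeper) can still go to tango. Fixed point.
tango never enters the attractor, so Keeper can avoid the target forever.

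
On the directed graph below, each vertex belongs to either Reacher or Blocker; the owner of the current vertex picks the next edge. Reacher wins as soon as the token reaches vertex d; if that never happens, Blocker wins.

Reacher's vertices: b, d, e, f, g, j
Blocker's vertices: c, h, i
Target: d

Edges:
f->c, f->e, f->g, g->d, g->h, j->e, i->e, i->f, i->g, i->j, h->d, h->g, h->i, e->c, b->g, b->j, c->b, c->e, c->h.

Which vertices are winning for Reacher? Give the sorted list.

A0 = {d}
A1: add {g} — g (Reacher) has g→d.
A2: add {b, f} — b (Reacher) has b→g; f (Reacher) has f→g.
A3 = A2; e.g. c (Blocker) can still go to e. Fixed point.
Reacher's winning region = {b, d, f, g}.

b, d, f, g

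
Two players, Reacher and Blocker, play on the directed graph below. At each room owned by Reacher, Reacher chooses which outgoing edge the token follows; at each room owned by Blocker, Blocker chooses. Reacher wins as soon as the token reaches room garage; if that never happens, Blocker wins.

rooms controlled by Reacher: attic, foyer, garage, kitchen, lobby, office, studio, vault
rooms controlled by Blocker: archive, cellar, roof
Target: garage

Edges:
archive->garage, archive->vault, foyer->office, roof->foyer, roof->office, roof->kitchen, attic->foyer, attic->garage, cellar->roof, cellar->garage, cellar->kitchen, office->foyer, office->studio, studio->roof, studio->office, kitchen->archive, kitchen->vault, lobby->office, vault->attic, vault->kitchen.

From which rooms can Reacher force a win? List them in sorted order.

A0 = {garage}
A1: add {attic} — attic (Reacher) has attic→garage.
A2: add {vault} — vault (Reacher) has vault→attic.
A3: add {archive, kitchen} — archive (Blocker): all of {garage, vault} already in; kitchen (Reacher) has kitchen→vault.
A4 = A3; e.g. foyer (Reacher) has no edge into A3. Fixed point.
Reacher's winning region = {archive, attic, garage, kitchen, vault}.

archive, attic, garage, kitchen, vault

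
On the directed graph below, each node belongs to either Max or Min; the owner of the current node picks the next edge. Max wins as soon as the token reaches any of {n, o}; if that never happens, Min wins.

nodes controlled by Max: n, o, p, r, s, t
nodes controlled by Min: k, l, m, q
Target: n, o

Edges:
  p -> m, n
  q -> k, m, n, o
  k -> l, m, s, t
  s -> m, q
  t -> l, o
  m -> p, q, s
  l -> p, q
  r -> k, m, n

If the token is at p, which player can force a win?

A0 = {n, o}
A1: add {p, r, t} — p (Max) has p→n; r (Max) has r→n; t (Max) has t→o.
A2 = A1; e.g. k (Min) can still go to l. Fixed point.
p ∈ A1, so Max can force the target.

Max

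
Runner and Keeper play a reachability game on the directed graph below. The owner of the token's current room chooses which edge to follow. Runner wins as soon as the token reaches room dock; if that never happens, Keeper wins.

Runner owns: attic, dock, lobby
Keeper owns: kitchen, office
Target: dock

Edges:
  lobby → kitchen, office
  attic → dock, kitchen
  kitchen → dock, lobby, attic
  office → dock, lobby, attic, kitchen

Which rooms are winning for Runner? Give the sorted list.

attic, dock

A0 = {dock}
A1: add {attic} — attic (Runner) has attic→dock.
A2 = A1; e.g. lobby (Runner) has no edge into A1. Fixed point.
Runner's winning region = {attic, dock}.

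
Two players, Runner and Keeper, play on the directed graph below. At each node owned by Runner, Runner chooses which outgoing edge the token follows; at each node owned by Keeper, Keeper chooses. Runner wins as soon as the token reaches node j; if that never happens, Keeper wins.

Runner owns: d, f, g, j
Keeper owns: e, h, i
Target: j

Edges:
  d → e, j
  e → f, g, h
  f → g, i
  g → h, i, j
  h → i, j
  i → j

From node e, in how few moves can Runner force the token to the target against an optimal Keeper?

3

A0 = {j}
A1: add {d, g, i} — d (Runner) has d→j; g (Runner) has g→j; i (Keeper): all of {j} already in.
A2: add {f, h} — f (Runner) has f→g; h (Keeper): all of {i, j} already in.
A3: add {e} — e (Keeper): all of {f, g, h} already in.
A3 = all vertices. Fixed point.
e enters the attractor at level 3, so Runner can force the target in 3 moves from there.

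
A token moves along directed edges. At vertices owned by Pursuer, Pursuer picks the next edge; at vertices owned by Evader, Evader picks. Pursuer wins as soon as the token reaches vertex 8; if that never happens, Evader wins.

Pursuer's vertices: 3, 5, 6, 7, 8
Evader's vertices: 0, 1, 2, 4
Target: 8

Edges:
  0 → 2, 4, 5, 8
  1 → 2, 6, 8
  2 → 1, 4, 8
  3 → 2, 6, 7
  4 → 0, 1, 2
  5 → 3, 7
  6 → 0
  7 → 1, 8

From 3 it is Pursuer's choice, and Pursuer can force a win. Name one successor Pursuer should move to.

A0 = {8}
A1: add {7} — 7 (Pursuer) has 7→8.
A2: add {3, 5} — 3 (Pursuer) has 3→7; 5 (Pursuer) has 5→7.
A3 = A2; e.g. 0 (Evader) can still go to 2. Fixed point.
From 3, successor 7 is in the attractor (rank 1); the other successors 2, 6 are not.

7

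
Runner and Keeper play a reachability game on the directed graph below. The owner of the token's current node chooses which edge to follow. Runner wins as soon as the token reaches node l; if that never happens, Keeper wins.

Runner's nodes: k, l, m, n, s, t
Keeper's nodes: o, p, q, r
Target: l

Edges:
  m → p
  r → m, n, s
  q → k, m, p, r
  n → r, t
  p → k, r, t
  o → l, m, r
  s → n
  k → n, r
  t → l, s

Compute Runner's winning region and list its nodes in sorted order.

A0 = {l}
A1: add {t} — t (Runner) has t→l.
A2: add {n} — n (Runner) has n→t.
A3: add {k, s} — k (Runner) has k→n; s (Runner) has s→n.
A4 = A3; e.g. m (Runner) has no edge into A3. Fixed point.
Runner's winning region = {k, l, n, s, t}.

k, l, n, s, t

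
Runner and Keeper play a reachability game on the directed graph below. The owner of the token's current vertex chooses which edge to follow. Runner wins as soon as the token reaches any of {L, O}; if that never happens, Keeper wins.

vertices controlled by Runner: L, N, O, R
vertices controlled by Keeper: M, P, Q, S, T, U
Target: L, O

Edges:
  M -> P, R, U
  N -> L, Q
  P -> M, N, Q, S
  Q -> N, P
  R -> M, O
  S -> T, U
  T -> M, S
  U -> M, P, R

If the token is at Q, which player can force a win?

Keeper

A0 = {L, O}
A1: add {N, R} — N (Runner) has N→L; R (Runner) has R→O.
A2 = A1; e.g. M (Keeper) can still go to P. Fixed point.
Q never enters the attractor, so Keeper can avoid the target forever.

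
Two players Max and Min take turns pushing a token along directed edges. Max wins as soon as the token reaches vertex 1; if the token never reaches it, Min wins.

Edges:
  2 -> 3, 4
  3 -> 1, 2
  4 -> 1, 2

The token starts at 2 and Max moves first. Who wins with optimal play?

Min

Track states (vertex, player-to-move).
A0 = {(1,Max), (1,Min)}
A1: add {(3,Max), (4,Max)}.
A2: add {(2,Min)}.
A3 = A2; e.g. (2,Max) stays out. (2,Max) never enters ⇒ Min avoids the target.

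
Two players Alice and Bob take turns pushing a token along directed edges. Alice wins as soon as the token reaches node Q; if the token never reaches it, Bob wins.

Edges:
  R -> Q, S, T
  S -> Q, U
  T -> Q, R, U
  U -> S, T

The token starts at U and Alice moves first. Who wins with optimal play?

Track states (vertex, player-to-move).
A0 = {(Q,Alice), (Q,Bob)}
A1: add {(R,Alice), (S,Alice), (T,Alice)}.
A2: add {(R,Bob), (U,Bob)}.
A3 = A2; e.g. (S,Bob) stays out. (U,Alice) never enters ⇒ Bob avoids the target.

Bob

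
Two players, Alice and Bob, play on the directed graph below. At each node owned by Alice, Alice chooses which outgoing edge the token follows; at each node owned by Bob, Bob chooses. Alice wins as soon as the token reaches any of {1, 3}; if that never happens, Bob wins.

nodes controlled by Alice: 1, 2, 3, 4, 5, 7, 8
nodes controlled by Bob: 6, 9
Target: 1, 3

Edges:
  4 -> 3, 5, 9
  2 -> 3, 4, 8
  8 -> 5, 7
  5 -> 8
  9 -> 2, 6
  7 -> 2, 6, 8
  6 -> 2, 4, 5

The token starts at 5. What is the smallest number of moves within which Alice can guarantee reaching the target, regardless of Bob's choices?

A0 = {1, 3}
A1: add {2, 4} — 2 (Alice) has 2→3; 4 (Alice) has 4→3.
A2: add {7} — 7 (Alice) has 7→2.
A3: add {8} — 8 (Alice) has 8→7.
A4: add {5} — 5 (Alice) has 5→8.
5 enters the attractor at level 4, so Alice can force the target in 4 moves from there.

4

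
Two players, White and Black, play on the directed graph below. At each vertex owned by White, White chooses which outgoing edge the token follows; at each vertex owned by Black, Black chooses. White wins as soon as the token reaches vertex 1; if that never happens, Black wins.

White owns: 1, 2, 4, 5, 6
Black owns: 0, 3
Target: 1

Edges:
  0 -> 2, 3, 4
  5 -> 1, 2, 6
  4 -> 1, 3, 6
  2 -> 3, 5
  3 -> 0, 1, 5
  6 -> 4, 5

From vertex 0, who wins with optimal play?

A0 = {1}
A1: add {4, 5} — 4 (White) has 4→1; 5 (White) has 5→1.
A2: add {2, 6} — 2 (White) has 2→5; 6 (White) has 6→4.
A3 = A2; e.g. 0 (Black) can still go to 3. Fixed point.
0 never enters the attractor, so Black can avoid the target forever.

Black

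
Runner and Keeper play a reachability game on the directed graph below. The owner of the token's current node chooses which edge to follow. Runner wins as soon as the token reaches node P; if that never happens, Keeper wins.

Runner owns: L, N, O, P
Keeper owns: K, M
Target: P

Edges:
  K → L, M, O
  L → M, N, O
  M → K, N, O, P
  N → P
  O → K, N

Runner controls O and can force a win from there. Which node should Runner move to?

A0 = {P}
A1: add {N} — N (Runner) has N→P.
A2: add {L, O} — L (Runner) has L→N; O (Runner) has O→N.
A3 = A2; e.g. K (Keeper) can still go to M. Fixed point.
From O, successor N is in the attractor (rank 1); the other successor K is not.

N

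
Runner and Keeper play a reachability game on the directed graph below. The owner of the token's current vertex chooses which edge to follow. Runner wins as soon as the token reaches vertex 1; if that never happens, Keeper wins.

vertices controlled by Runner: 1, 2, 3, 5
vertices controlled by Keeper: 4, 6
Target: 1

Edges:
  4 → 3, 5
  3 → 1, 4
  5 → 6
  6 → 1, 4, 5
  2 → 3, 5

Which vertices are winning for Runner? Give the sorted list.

A0 = {1}
A1: add {3} — 3 (Runner) has 3→1.
A2: add {2} — 2 (Runner) has 2→3.
A3 = A2; e.g. 4 (Keeper) can still go to 5. Fixed point.
Runner's winning region = {1, 2, 3}.

1, 2, 3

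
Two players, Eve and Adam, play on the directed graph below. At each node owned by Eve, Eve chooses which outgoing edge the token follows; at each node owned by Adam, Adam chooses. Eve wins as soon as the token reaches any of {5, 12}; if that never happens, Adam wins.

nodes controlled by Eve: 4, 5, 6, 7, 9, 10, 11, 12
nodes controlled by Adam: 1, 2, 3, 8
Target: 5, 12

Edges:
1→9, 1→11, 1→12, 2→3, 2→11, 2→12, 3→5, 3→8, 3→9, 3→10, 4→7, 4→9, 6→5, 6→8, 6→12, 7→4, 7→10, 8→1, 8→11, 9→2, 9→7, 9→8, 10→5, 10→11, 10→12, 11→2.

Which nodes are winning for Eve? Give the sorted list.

A0 = {5, 12}
A1: add {6, 10} — 6 (Eve) has 6→5; 10 (Eve) has 10→5.
A2: add {7} — 7 (Eve) has 7→10.
A3: add {4, 9} — 4 (Eve) has 4→7; 9 (Eve) has 9→7.
A4 = A3; e.g. 1 (Adam) can still go to 11. Fixed point.
Eve's winning region = {4, 5, 6, 7, 9, 10, 12}.

4, 5, 6, 7, 9, 10, 12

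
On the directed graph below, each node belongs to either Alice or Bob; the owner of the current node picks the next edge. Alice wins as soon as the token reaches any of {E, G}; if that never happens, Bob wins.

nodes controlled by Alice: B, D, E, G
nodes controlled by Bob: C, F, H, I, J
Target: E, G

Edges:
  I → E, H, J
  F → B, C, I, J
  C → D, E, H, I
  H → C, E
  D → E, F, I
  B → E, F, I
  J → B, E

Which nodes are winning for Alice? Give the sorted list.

A0 = {E, G}
A1: add {B, D} — B (Alice) has B→E; D (Alice) has D→E.
A2: add {J} — J (Bob): all of {B, E} already in.
A3 = A2; e.g. C (Bob) can still go to H. Fixed point.
Alice's winning region = {B, D, E, G, J}.

B, D, E, G, J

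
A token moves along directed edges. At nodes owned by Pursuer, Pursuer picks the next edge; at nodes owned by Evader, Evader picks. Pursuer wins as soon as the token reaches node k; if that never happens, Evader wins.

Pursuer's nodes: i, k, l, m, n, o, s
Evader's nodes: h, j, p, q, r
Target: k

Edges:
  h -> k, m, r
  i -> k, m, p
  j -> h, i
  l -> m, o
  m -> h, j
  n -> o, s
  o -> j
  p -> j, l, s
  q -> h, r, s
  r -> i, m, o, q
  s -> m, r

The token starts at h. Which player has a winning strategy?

Evader

A0 = {k}
A1: add {i} — i (Pursuer) has i→k.
A2 = A1; e.g. h (Evader) can still go to m. Fixed point.
h never enters the attractor, so Evader can avoid the target forever.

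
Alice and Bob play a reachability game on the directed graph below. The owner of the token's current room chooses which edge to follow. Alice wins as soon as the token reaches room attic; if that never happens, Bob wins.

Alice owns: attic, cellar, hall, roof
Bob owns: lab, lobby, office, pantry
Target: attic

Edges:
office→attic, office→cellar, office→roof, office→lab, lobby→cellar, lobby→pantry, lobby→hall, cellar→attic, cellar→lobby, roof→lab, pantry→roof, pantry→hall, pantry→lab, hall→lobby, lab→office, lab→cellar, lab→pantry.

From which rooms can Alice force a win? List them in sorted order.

A0 = {attic}
A1: add {cellar} — cellar (Alice) has cellar→attic.
A2 = A1; e.g. office (Bob) can still go to roof. Fixed point.
Alice's winning region = {attic, cellar}.

attic, cellar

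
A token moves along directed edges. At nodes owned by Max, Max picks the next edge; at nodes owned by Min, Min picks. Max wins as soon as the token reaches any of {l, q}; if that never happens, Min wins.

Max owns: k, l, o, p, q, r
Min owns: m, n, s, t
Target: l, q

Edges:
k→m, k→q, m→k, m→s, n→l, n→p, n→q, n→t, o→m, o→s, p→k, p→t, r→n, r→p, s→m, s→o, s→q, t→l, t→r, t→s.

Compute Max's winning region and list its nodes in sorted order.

k, l, p, q, r

A0 = {l, q}
A1: add {k} — k (Max) has k→q.
A2: add {p} — p (Max) has p→k.
A3: add {r} — r (Max) has r→p.
A4 = A3; e.g. m (Min) can still go to s. Fixed point.
Max's winning region = {k, l, p, q, r}.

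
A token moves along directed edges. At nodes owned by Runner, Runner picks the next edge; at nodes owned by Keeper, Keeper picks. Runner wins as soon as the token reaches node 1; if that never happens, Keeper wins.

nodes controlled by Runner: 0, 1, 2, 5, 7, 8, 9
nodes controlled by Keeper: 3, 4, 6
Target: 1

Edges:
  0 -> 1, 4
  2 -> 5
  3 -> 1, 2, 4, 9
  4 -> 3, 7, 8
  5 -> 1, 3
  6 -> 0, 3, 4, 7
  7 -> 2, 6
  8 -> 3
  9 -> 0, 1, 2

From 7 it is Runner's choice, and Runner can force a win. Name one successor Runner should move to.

2

A0 = {1}
A1: add {0, 5, 9} — 0 (Runner) has 0→1; 5 (Runner) has 5→1; 9 (Runner) has 9→1.
A2: add {2} — 2 (Runner) has 2→5.
A3: add {7} — 7 (Runner) has 7→2.
A4 = A3; e.g. 3 (Keeper) can still go to 4. Fixed point.
From 7, successor 2 is in the attractor (rank 2); the other successor 6 is not.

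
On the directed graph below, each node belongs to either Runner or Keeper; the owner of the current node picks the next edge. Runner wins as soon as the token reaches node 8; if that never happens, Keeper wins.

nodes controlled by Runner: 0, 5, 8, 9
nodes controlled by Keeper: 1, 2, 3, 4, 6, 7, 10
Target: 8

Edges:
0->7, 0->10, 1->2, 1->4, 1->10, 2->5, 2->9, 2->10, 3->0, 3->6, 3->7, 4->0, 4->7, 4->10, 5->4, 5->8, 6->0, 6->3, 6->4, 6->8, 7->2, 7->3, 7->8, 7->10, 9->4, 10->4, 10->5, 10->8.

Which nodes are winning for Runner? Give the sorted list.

A0 = {8}
A1: add {5} — 5 (Runner) has 5→8.
A2 = A1; e.g. 0 (Runner) has no edge into A1. Fixed point.
Runner's winning region = {5, 8}.

5, 8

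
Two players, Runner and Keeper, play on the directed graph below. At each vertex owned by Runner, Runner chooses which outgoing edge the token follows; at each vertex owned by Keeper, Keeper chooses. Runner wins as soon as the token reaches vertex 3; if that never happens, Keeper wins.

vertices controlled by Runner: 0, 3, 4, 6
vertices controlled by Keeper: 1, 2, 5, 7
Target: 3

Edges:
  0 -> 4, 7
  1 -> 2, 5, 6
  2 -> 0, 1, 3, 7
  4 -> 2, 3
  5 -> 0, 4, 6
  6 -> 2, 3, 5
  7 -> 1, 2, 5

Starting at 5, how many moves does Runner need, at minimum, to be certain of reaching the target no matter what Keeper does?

3

A0 = {3}
A1: add {4, 6} — 4 (Runner) has 4→3; 6 (Runner) has 6→3.
A2: add {0} — 0 (Runner) has 0→4.
A3: add {5} — 5 (Keeper): all of {0, 4, 6} already in.
A4 = A3; e.g. 1 (Keeper) can still go to 2. Fixed point.
5 enters the attractor at level 3, so Runner can force the target in 3 moves from there.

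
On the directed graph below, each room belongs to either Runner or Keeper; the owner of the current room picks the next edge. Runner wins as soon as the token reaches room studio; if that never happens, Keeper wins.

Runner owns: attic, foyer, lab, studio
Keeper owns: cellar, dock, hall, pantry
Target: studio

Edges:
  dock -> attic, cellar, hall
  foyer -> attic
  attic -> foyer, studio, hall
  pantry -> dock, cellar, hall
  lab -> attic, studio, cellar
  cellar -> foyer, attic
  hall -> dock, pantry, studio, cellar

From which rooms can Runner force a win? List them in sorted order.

A0 = {studio}
A1: add {attic, lab} — attic (Runner) has attic→studio; lab (Runner) has lab→studio.
A2: add {foyer} — foyer (Runner) has foyer→attic.
A3: add {cellar} — cellar (Keeper): all of {foyer, attic} already in.
A4 = A3; e.g. dock (Keeper) can still go to hall. Fixed point.
Runner's winning region = {attic, cellar, foyer, lab, studio}.

attic, cellar, foyer, lab, studio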